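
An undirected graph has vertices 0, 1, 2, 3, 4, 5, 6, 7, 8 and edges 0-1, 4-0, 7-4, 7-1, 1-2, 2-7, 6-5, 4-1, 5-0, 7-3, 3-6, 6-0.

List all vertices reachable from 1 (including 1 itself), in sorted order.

Start at 1.
Its neighbours: 0, 2, 4, 7.
Then their neighbours: 3, 5, 6.
Nothing further is reachable.

0, 1, 2, 3, 4, 5, 6, 7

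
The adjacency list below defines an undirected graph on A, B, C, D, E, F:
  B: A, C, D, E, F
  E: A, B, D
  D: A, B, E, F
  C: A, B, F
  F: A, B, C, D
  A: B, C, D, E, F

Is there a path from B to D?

Yes

Explore from B.
Distance 1: reach A, C, D, E, F.
Found D.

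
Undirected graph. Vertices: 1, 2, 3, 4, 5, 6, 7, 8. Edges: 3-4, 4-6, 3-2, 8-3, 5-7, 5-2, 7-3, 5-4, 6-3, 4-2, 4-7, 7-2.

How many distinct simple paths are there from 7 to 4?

13

7–2–3–4
7–2–3–6–4
7–2–4
7–2–5–4
7–3–2–4
7–3–2–5–4
7–3–4
7–3–6–4
7–4
7–5–2–3–4
7–5–2–3–6–4
7–5–2–4
7–5–4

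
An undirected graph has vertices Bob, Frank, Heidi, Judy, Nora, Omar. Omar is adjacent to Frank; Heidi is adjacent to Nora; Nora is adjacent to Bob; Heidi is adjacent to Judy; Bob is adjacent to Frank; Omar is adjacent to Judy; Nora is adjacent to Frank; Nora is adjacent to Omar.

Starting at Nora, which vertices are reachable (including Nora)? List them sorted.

Start at Nora.
Its neighbours: Bob, Frank, Heidi, Omar.
Then their neighbours: Judy.
Every vertex is now reached.

Bob, Frank, Heidi, Judy, Nora, Omar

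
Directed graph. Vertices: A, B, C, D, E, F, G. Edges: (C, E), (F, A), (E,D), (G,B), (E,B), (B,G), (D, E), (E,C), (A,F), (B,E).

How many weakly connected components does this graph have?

From A: component {A, F}.
From B: component {B, C, D, E, G}.
That's 2 components.

2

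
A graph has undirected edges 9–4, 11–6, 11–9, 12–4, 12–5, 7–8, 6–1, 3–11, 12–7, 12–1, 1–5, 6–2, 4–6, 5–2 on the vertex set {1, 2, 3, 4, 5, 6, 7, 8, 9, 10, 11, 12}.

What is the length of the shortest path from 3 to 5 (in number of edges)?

Distance 0: 3.
Distance 1: 11.
Distance 2: 6, 9.
Distance 3: 1, 2, 4.
Distance 4: 5, 12 — contains 5.

4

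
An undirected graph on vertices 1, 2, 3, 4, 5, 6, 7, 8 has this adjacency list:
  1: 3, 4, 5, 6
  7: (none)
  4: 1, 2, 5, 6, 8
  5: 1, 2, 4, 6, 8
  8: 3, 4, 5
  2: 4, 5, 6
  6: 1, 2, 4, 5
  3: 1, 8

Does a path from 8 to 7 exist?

No

Explore from 8.
Distance 1: reach 3, 4, 5.
Distance 2: reach 1, 2, 6.
The search is exhausted without reaching 7; it lies in a different component.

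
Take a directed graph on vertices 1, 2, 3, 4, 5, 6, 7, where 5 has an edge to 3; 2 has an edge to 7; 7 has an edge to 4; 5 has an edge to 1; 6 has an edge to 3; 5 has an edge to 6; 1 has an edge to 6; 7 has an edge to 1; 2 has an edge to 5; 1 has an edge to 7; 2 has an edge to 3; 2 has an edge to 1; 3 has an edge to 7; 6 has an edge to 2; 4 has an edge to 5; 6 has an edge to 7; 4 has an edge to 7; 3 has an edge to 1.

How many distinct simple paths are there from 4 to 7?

17

4→5→1→6→2→3→7
4→5→1→6→2→7
4→5→1→6→3→7
4→5→1→6→7
4→5→1→7
4→5→3→1→6→2→7
4→5→3→1→6→7
4→5→3→1→7
... and 9 more.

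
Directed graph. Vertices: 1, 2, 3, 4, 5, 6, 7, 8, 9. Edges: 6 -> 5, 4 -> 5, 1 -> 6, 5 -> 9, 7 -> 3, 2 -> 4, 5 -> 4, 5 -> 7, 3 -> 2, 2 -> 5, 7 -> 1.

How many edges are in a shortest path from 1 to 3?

Distance 0: 1.
Distance 1: 6.
Distance 2: 5.
Distance 3: 4, 7, 9.
Distance 4: 3 — contains 3.

4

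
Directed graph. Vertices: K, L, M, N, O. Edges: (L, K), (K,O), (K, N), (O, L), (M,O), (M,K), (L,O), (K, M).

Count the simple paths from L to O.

3

L→K→M→O
L→K→O
L→O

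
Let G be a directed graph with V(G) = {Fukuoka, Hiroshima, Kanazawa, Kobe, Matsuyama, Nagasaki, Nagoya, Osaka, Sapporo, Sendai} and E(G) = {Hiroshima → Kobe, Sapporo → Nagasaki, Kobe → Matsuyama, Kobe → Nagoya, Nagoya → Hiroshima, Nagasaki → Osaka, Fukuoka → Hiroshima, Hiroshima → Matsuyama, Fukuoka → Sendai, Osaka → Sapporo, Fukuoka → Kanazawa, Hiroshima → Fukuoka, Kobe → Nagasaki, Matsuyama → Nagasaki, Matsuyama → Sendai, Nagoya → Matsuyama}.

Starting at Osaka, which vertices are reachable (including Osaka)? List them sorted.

Nagasaki, Osaka, Sapporo

Start at Osaka.
Its neighbours: Sapporo.
Then their neighbours: Nagasaki.
Nothing further is reachable.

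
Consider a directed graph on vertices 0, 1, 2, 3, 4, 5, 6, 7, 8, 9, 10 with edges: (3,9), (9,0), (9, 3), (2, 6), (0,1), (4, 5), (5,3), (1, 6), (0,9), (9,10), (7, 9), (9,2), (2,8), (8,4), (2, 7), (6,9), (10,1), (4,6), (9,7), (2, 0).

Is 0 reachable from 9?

Explore from 9.
Distance 1: reach 0, 2, 3, 7, 10.
Found 0.

Yes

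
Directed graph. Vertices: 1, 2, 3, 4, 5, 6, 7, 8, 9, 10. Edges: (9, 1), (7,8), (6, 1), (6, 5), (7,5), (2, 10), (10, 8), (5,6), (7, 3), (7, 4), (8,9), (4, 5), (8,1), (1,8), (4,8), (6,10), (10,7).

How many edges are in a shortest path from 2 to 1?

Distance 0: 2.
Distance 1: 10.
Distance 2: 7, 8.
Distance 3: 1, 3, 4, 5, 9 — contains 1.

3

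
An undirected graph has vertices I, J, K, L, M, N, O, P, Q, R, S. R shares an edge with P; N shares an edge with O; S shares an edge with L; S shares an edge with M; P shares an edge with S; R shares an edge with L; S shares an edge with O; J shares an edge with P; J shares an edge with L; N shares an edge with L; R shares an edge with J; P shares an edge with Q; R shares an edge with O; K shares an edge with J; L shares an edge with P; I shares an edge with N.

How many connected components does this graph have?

1

From I: component {I, J, K, L, M, N, O, P, Q, R, S}.
That's 1 component.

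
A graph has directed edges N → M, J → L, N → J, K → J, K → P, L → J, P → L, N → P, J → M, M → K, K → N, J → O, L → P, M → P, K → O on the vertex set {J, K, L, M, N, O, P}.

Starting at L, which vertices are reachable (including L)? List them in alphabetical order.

Start at L.
Its neighbours: J, P.
Then their neighbours: M, O.
Then next layer: K.
Then next layer: N.
Every vertex is now reached.

J, K, L, M, N, O, P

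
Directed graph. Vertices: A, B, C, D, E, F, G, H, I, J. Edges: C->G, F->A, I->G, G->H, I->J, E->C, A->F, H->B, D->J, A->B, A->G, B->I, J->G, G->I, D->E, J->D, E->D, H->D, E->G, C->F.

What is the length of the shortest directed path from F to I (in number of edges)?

Distance 0: F.
Distance 1: A.
Distance 2: B, G.
Distance 3: H, I — contains I.

3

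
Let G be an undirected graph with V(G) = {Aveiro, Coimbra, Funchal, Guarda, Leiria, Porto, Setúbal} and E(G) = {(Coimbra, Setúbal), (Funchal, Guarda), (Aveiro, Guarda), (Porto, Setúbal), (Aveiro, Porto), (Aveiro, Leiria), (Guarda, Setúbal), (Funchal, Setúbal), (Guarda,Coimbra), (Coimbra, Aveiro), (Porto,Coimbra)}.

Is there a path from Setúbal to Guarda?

Explore from Setúbal.
Distance 1: reach Coimbra, Funchal, Guarda, Porto.
Found Guarda.

Yes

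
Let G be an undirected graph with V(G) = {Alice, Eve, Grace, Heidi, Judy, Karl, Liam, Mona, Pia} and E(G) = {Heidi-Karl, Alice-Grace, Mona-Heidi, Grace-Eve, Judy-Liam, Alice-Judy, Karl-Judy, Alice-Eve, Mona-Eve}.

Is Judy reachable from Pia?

Pia has no edges, so nothing is reachable from it.

No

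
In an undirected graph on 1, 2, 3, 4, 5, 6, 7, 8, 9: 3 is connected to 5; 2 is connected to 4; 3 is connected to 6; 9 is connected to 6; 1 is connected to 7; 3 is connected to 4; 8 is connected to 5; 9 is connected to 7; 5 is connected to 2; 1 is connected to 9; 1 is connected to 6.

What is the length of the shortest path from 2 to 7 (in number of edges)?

5

Distance 0: 2.
Distance 1: 4, 5.
Distance 2: 3, 8.
Distance 3: 6.
Distance 4: 1, 9.
Distance 5: 7 — contains 7.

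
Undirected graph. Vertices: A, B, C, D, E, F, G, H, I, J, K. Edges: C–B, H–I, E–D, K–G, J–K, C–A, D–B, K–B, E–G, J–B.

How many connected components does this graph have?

3

From A: component {A, B, C, D, E, G, J, K}.
From F: component {F}.
From H: component {H, I}.
That's 3 components.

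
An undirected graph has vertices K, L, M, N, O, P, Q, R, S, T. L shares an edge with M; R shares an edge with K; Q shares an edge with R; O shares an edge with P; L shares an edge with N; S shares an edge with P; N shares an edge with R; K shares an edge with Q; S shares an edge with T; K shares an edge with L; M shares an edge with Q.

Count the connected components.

From K: component {K, L, M, N, Q, R}.
From O: component {O, P, S, T}.
That's 2 components.

2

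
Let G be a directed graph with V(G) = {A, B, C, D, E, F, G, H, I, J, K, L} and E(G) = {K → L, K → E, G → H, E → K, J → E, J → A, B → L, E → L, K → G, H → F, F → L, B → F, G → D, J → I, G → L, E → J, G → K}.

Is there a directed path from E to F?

Explore from E.
Distance 1: reach J, K, L.
Distance 2: reach A, G, I.
Distance 3: reach D, H.
Distance 4: reach F.
Found F.

Yes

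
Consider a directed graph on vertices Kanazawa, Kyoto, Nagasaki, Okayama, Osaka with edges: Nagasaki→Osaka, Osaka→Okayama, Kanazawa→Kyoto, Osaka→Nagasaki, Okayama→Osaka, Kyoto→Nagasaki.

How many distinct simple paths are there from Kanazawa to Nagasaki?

1

Kanazawa→Kyoto→Nagasaki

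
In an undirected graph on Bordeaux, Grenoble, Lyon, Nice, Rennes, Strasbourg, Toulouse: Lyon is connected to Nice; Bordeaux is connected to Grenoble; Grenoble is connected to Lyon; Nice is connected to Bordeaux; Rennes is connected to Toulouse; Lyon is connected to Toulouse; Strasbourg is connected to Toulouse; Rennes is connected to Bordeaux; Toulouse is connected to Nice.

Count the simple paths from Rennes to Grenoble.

Rennes–Bordeaux–Grenoble
Rennes–Bordeaux–Nice–Lyon–Grenoble
Rennes–Bordeaux–Nice–Toulouse–Lyon–Grenoble
Rennes–Toulouse–Lyon–Grenoble
Rennes–Toulouse–Lyon–Nice–Bordeaux–Grenoble
Rennes–Toulouse–Nice–Bordeaux–Grenoble
Rennes–Toulouse–Nice–Lyon–Grenoble

7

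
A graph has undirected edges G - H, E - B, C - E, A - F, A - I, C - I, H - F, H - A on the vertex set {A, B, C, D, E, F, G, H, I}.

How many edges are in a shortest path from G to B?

6

Distance 0: G.
Distance 1: H.
Distance 2: A, F.
Distance 3: I.
Distance 4: C.
Distance 5: E.
Distance 6: B — contains B.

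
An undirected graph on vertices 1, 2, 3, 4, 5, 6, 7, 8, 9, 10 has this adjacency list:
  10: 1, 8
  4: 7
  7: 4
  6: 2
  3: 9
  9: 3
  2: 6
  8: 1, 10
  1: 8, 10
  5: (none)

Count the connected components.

From 1: component {1, 8, 10}.
From 2: component {2, 6}.
From 3: component {3, 9}.
From 4: component {4, 7}.
From 5: component {5}.
That's 5 components.

5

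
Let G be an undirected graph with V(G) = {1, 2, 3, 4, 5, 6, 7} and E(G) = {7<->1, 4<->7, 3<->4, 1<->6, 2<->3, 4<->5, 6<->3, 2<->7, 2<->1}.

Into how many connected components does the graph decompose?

From 1: component {1, 2, 3, 4, 5, 6, 7}.
That's 1 component.

1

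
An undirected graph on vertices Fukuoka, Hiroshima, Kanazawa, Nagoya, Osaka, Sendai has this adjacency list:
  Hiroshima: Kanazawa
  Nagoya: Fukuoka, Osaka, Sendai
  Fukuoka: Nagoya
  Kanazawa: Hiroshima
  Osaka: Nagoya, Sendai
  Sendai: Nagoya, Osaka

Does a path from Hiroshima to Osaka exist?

No

Explore from Hiroshima.
Distance 1: reach Kanazawa.
The search is exhausted without reaching Osaka; it lies in a different component.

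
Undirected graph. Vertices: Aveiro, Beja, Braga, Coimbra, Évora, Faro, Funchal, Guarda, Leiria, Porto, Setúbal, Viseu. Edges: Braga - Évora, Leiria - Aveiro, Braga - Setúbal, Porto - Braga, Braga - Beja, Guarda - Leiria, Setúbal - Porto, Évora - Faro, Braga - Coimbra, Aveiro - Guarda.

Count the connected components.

From Aveiro: component {Aveiro, Guarda, Leiria}.
From Beja: component {Beja, Braga, Coimbra, Évora, Faro, Porto, Setúbal}.
From Funchal: component {Funchal}.
From Viseu: component {Viseu}.
That's 4 components.

4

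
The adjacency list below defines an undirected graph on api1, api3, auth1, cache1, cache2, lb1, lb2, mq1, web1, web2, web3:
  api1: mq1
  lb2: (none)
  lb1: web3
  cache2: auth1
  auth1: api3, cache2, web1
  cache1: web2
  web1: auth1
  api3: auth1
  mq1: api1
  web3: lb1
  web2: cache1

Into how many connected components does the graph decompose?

5

From api1: component {api1, mq1}.
From api3: component {api3, auth1, cache2, web1}.
From cache1: component {cache1, web2}.
From lb1: component {lb1, web3}.
From lb2: component {lb2}.
That's 5 components.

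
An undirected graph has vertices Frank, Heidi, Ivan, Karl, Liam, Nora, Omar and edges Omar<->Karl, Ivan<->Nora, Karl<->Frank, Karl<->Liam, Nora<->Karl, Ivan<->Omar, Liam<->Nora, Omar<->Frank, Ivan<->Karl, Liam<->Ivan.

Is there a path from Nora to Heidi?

No

Explore from Nora.
Distance 1: reach Ivan, Karl, Liam.
Distance 2: reach Frank, Omar.
The search is exhausted without reaching Heidi; it lies in a different component.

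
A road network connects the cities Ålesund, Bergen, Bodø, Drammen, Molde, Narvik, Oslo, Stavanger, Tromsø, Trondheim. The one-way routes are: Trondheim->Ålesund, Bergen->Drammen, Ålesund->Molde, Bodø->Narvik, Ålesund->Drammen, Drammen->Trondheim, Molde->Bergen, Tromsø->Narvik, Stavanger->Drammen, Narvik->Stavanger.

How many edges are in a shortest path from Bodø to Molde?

6

Distance 0: Bodø.
Distance 1: Narvik.
Distance 2: Stavanger.
Distance 3: Drammen.
Distance 4: Trondheim.
Distance 5: Ålesund.
Distance 6: Molde — contains Molde.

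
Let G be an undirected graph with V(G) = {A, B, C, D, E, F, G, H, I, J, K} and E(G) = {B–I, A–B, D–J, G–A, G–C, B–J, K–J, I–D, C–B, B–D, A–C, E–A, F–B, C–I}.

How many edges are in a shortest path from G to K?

4

Distance 0: G.
Distance 1: A, C.
Distance 2: B, E, I.
Distance 3: D, F, J.
Distance 4: K — contains K.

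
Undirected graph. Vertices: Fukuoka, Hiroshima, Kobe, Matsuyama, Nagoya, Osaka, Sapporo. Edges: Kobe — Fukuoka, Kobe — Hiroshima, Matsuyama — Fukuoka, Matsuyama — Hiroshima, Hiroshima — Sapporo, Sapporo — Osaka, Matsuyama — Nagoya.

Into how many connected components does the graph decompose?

1

From Fukuoka: component {Fukuoka, Hiroshima, Kobe, Matsuyama, Nagoya, Osaka, Sapporo}.
That's 1 component.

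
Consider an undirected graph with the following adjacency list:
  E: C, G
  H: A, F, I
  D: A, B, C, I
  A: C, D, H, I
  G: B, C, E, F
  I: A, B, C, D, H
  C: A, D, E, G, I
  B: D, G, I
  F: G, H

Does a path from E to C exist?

Yes

Explore from E.
Distance 1: reach C, G.
Found C.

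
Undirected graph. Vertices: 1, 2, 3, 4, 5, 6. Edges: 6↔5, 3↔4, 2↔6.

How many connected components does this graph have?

3

From 1: component {1}.
From 2: component {2, 5, 6}.
From 3: component {3, 4}.
That's 3 components.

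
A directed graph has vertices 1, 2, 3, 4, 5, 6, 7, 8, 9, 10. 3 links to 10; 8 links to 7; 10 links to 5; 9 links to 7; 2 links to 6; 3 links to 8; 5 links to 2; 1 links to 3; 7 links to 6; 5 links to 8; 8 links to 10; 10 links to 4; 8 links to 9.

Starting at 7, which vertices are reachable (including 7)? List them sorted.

6, 7

Start at 7.
Its neighbours: 6.
Nothing further is reachable.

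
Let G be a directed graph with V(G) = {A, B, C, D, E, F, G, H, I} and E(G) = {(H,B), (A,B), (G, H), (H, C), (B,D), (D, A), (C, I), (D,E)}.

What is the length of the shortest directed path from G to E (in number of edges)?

Distance 0: G.
Distance 1: H.
Distance 2: B, C.
Distance 3: D, I.
Distance 4: A, E — contains E.

4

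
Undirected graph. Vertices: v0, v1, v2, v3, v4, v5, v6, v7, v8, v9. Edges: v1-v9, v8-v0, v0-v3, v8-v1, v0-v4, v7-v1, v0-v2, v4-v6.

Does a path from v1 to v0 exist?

Explore from v1.
Distance 1: reach v7, v8, v9.
Distance 2: reach v0.
Found v0.

Yes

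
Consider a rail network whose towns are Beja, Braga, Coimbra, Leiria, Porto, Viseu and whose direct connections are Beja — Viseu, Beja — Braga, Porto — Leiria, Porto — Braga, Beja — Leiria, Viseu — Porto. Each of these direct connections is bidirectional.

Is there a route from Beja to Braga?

Explore from Beja.
Distance 1: reach Braga, Leiria, Viseu.
Found Braga.

Yes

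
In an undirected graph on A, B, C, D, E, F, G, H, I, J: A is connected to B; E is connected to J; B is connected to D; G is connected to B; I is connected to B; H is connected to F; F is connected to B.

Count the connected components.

From A: component {A, B, D, F, G, H, I}.
From C: component {C}.
From E: component {E, J}.
That's 3 components.

3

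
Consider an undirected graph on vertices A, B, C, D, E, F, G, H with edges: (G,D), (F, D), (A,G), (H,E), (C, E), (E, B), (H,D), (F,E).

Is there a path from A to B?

Explore from A.
Distance 1: reach G.
Distance 2: reach D.
Distance 3: reach F, H.
Distance 4: reach E.
Distance 5: reach B, C.
Found B.

Yes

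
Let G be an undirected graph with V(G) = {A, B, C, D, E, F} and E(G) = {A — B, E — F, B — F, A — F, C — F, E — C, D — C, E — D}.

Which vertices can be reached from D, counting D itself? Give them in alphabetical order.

Start at D.
Its neighbours: C, E.
Then their neighbours: F.
Then next layer: A, B.
Every vertex is now reached.

A, B, C, D, E, F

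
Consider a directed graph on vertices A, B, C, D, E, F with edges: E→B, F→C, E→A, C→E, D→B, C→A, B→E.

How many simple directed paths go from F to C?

1

F→C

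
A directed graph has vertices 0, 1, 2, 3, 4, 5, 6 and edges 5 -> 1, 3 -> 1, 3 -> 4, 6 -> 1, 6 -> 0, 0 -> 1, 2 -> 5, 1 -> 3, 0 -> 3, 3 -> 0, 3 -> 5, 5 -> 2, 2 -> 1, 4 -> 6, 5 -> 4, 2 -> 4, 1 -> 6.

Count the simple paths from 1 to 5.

2

1→3→5
1→6→0→3→5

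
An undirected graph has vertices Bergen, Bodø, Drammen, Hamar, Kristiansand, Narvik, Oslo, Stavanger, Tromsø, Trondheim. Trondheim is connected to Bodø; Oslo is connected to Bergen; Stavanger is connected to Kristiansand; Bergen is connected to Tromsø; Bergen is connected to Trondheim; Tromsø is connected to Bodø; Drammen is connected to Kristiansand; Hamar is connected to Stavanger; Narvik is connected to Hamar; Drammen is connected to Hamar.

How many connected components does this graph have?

From Bergen: component {Bergen, Bodø, Oslo, Tromsø, Trondheim}.
From Drammen: component {Drammen, Hamar, Kristiansand, Narvik, Stavanger}.
That's 2 components.

2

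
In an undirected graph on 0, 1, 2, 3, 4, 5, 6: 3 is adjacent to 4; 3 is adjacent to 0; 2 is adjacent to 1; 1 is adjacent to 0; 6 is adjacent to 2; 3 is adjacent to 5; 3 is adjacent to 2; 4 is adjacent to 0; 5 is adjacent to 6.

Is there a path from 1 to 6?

Yes

Explore from 1.
Distance 1: reach 0, 2.
Distance 2: reach 3, 4, 6.
Found 6.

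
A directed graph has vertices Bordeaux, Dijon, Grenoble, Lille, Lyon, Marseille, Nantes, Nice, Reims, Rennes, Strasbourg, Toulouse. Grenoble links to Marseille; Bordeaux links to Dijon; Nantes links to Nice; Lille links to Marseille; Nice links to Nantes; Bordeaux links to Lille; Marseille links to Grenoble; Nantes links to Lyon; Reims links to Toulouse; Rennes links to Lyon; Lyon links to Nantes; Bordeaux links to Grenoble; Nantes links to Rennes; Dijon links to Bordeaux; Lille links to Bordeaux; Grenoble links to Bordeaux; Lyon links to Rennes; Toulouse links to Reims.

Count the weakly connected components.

4

From Bordeaux: component {Bordeaux, Dijon, Grenoble, Lille, Marseille}.
From Lyon: component {Lyon, Nantes, Nice, Rennes}.
From Reims: component {Reims, Toulouse}.
From Strasbourg: component {Strasbourg}.
That's 4 components.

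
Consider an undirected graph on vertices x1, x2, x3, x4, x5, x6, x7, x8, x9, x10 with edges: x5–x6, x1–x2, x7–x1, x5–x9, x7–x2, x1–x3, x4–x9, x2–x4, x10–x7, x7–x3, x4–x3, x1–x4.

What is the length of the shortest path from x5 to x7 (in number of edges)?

4

Distance 0: x5.
Distance 1: x6, x9.
Distance 2: x4.
Distance 3: x1, x2, x3.
Distance 4: x7 — contains x7.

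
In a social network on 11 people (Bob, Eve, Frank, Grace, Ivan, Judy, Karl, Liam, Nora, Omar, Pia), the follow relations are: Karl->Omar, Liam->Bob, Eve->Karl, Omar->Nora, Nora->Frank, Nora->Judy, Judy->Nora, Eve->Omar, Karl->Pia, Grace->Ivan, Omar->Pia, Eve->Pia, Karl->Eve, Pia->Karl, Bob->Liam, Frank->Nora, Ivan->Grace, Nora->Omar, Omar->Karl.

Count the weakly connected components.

3

From Bob: component {Bob, Liam}.
From Eve: component {Eve, Frank, Judy, Karl, Nora, Omar, Pia}.
From Grace: component {Grace, Ivan}.
That's 3 components.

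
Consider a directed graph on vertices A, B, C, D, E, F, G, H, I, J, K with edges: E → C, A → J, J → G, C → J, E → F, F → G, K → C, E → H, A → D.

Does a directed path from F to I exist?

Explore from F.
Distance 1: reach G.
The search from F is exhausted; no directed path reaches I.

No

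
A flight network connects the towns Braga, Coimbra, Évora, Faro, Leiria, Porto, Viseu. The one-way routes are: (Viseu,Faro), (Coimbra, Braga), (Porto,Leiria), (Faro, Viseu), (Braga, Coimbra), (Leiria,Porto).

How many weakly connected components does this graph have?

From Braga: component {Braga, Coimbra}.
From Évora: component {Évora}.
From Faro: component {Faro, Viseu}.
From Leiria: component {Leiria, Porto}.
That's 4 components.

4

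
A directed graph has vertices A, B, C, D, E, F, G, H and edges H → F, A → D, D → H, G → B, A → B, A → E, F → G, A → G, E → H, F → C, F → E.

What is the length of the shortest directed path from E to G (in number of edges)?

3

Distance 0: E.
Distance 1: H.
Distance 2: F.
Distance 3: C, G — contains G.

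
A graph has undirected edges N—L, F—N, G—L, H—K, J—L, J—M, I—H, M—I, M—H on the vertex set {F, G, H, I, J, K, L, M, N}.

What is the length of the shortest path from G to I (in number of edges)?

4

Distance 0: G.
Distance 1: L.
Distance 2: J, N.
Distance 3: F, M.
Distance 4: H, I — contains I.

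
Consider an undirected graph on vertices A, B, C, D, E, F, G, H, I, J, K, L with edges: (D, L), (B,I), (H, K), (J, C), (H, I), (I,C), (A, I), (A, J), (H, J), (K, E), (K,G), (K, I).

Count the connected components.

From A: component {A, B, C, E, G, H, I, J, K}.
From D: component {D, L}.
From F: component {F}.
That's 3 components.

3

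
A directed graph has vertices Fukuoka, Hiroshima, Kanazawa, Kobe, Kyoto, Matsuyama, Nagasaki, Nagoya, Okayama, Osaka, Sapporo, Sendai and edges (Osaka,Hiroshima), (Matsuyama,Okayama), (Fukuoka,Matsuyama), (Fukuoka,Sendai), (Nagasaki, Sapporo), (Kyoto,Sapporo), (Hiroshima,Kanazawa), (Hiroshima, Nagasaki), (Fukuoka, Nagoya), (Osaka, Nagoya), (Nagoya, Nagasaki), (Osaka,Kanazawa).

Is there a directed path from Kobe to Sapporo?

No

Kobe has no outgoing edges, so nothing is reachable from it.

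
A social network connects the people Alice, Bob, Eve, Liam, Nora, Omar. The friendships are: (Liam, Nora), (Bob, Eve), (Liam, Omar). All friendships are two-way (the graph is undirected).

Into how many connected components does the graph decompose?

From Alice: component {Alice}.
From Bob: component {Bob, Eve}.
From Liam: component {Liam, Nora, Omar}.
That's 3 components.

3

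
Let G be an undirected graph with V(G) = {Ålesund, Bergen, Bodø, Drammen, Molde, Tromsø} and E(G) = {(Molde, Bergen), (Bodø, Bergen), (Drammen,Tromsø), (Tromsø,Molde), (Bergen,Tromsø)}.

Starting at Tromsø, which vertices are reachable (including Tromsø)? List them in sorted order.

Start at Tromsø.
Its neighbours: Bergen, Drammen, Molde.
Then their neighbours: Bodø.
Nothing further is reachable.

Bergen, Bodø, Drammen, Molde, Tromsø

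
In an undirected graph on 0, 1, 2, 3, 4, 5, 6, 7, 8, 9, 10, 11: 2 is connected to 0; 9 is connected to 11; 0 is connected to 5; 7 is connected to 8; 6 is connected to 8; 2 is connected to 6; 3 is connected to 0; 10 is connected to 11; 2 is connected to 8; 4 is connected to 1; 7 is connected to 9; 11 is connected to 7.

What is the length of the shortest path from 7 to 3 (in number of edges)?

4

Distance 0: 7.
Distance 1: 8, 9, 11.
Distance 2: 2, 6, 10.
Distance 3: 0.
Distance 4: 3, 5 — contains 3.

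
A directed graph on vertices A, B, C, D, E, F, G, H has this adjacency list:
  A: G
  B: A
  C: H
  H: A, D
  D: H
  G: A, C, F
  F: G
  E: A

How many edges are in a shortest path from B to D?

5

Distance 0: B.
Distance 1: A.
Distance 2: G.
Distance 3: C, F.
Distance 4: H.
Distance 5: D — contains D.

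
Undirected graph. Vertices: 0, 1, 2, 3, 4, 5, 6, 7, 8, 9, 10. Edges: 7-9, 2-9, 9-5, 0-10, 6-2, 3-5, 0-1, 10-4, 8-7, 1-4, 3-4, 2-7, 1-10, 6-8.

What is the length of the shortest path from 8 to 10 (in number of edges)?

6

Distance 0: 8.
Distance 1: 6, 7.
Distance 2: 2, 9.
Distance 3: 5.
Distance 4: 3.
Distance 5: 4.
Distance 6: 1, 10 — contains 10.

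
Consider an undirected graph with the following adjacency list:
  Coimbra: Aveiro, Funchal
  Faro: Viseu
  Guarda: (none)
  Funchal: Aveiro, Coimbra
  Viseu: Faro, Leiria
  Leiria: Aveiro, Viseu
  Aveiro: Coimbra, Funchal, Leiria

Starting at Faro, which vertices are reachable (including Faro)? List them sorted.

Start at Faro.
Its neighbours: Viseu.
Then their neighbours: Leiria.
Then next layer: Aveiro.
Then next layer: Coimbra, Funchal.
Nothing further is reachable.

Aveiro, Coimbra, Faro, Funchal, Leiria, Viseu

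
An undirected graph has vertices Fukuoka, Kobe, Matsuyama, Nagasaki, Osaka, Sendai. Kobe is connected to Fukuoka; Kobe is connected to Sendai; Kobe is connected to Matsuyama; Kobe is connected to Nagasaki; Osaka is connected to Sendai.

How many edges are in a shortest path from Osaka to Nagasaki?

Distance 0: Osaka.
Distance 1: Sendai.
Distance 2: Kobe.
Distance 3: Fukuoka, Matsuyama, Nagasaki — contains Nagasaki.

3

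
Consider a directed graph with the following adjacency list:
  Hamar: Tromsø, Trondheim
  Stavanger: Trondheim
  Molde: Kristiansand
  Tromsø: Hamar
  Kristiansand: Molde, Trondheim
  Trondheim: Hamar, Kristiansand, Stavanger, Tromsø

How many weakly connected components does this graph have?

1

From Hamar: component {Hamar, Kristiansand, Molde, Stavanger, Tromsø, Trondheim}.
That's 1 component.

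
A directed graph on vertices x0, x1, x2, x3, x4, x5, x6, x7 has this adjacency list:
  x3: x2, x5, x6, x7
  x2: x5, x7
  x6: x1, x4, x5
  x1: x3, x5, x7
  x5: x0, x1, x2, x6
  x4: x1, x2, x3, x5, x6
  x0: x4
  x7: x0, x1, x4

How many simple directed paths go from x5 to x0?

x5→x0
x5→x1→x3→x2→x7→x0
x5→x1→x3→x6→x4→x2→x7→x0
x5→x1→x3→x7→x0
x5→x1→x7→x0
x5→x2→x7→x0
x5→x6→x1→x3→x2→x7→x0
x5→x6→x1→x3→x7→x0
x5→x6→x1→x7→x0
x5→x6→x4→x1→x3→x2→x7→x0
x5→x6→x4→x1→x3→x7→x0
x5→x6→x4→x1→x7→x0
x5→x6→x4→x2→x7→x0
x5→x6→x4→x3→x2→x7→x0
x5→x6→x4→x3→x7→x0

15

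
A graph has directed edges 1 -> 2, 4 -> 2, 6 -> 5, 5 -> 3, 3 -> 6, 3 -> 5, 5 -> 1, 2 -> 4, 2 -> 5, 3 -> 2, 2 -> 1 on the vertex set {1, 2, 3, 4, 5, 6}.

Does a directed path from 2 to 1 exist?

Explore from 2.
Distance 1: reach 1, 4, 5.
Found 1.

Yes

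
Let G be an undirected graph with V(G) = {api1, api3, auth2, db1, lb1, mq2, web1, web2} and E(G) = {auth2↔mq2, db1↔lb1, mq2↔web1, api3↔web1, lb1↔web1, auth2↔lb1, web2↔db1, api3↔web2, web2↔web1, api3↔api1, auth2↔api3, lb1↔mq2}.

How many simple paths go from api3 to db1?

api3–auth2–lb1–db1
api3–auth2–lb1–mq2–web1–web2–db1
api3–auth2–lb1–web1–web2–db1
api3–auth2–mq2–lb1–db1
api3–auth2–mq2–lb1–web1–web2–db1
api3–auth2–mq2–web1–lb1–db1
api3–auth2–mq2–web1–web2–db1
api3–web1–lb1–db1
api3–web1–mq2–auth2–lb1–db1
api3–web1–mq2–lb1–db1
api3–web1–web2–db1
api3–web2–db1
api3–web2–web1–lb1–db1
api3–web2–web1–mq2–auth2–lb1–db1
api3–web2–web1–mq2–lb1–db1

15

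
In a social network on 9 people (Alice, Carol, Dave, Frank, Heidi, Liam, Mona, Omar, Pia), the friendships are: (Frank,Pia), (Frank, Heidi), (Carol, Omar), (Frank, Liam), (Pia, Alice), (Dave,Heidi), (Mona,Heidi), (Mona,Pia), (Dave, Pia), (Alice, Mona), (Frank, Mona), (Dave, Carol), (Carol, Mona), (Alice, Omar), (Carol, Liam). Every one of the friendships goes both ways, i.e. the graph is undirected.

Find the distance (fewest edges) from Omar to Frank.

Distance 0: Omar.
Distance 1: Alice, Carol.
Distance 2: Dave, Liam, Mona, Pia.
Distance 3: Frank, Heidi — contains Frank.

3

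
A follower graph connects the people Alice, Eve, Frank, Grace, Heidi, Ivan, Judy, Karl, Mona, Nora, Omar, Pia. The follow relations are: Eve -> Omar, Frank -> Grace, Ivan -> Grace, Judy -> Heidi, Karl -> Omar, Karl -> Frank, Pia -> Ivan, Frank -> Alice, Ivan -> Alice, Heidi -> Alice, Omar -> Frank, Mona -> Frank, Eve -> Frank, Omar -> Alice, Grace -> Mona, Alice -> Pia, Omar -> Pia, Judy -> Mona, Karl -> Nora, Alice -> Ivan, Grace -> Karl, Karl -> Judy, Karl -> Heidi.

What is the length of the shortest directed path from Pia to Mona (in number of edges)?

3

Distance 0: Pia.
Distance 1: Ivan.
Distance 2: Alice, Grace.
Distance 3: Karl, Mona — contains Mona.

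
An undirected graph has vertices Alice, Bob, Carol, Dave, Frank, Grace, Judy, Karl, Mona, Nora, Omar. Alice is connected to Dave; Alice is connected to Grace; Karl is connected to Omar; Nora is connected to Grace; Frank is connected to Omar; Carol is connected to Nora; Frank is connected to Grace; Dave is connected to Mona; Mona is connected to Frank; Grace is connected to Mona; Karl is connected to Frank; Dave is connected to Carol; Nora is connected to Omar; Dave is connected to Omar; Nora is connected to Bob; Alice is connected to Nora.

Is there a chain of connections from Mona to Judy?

No

Explore from Mona.
Distance 1: reach Dave, Frank, Grace.
Distance 2: reach Alice, Carol, Karl, Nora, Omar.
Distance 3: reach Bob.
The search is exhausted without reaching Judy; it lies in a different component.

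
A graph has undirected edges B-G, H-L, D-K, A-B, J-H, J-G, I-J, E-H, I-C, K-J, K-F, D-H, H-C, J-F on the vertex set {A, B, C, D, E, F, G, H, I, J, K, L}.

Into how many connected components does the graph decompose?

1

From A: component {A, B, C, D, E, F, G, H, I, J, K, L}.
That's 1 component.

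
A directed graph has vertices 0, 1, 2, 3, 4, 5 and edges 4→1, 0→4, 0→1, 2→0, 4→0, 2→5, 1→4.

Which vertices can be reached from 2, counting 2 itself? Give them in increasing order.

Start at 2.
Its neighbours: 0, 5.
Then their neighbours: 1, 4.
Nothing further is reachable.

0, 1, 2, 4, 5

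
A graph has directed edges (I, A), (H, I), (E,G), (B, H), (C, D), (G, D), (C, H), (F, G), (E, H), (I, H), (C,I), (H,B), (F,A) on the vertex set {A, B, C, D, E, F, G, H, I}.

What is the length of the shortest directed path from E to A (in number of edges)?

3

Distance 0: E.
Distance 1: G, H.
Distance 2: B, D, I.
Distance 3: A — contains A.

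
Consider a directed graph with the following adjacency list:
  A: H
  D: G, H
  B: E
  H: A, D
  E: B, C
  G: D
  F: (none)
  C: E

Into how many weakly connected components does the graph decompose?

3

From A: component {A, D, G, H}.
From B: component {B, C, E}.
From F: component {F}.
That's 3 components.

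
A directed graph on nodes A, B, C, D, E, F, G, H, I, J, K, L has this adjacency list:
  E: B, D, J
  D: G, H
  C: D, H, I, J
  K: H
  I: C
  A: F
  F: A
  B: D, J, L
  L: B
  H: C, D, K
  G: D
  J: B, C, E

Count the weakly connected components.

2

From A: component {A, F}.
From B: component {B, C, D, E, G, H, I, J, K, L}.
That's 2 components.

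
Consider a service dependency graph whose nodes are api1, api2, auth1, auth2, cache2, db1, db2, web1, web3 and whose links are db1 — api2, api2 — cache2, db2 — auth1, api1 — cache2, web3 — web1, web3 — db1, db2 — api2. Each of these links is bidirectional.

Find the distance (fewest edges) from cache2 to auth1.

Distance 0: cache2.
Distance 1: api1, api2.
Distance 2: db1, db2.
Distance 3: auth1, web3 — contains auth1.

3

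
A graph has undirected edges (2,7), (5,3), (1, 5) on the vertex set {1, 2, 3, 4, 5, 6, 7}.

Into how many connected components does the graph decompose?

From 1: component {1, 3, 5}.
From 2: component {2, 7}.
From 4: component {4}.
From 6: component {6}.
That's 4 components.

4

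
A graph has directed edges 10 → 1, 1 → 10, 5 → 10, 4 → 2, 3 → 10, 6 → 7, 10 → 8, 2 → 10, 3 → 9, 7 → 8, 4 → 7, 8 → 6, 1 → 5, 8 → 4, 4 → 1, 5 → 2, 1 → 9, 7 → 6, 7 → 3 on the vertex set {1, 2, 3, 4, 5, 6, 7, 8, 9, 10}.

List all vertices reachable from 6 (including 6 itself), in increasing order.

Start at 6.
Its neighbours: 7.
Then their neighbours: 3, 8.
Then next layer: 4, 9, 10.
Then next layer: 1, 2.
Then next layer: 5.
Every vertex is now reached.

1, 2, 3, 4, 5, 6, 7, 8, 9, 10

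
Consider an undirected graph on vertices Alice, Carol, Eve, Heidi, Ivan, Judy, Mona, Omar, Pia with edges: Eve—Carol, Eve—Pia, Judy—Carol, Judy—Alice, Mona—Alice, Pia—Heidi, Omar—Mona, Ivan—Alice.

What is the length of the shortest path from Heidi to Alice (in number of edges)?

5

Distance 0: Heidi.
Distance 1: Pia.
Distance 2: Eve.
Distance 3: Carol.
Distance 4: Judy.
Distance 5: Alice — contains Alice.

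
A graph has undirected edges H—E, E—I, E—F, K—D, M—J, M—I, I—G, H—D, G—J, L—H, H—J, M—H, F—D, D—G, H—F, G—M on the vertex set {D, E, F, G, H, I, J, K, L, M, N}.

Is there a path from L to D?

Explore from L.
Distance 1: reach H.
Distance 2: reach D, E, F, J, M.
Found D.

Yes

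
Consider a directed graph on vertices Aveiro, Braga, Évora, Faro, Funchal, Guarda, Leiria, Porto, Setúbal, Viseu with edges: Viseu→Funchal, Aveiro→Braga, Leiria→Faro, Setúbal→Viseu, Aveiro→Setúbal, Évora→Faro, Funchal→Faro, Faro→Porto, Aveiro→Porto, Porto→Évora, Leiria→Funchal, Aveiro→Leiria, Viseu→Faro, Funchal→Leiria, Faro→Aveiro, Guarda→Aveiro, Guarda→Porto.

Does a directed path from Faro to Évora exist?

Yes

Explore from Faro.
Distance 1: reach Aveiro, Porto.
Distance 2: reach Braga, Évora, Leiria, Setúbal.
Found Évora.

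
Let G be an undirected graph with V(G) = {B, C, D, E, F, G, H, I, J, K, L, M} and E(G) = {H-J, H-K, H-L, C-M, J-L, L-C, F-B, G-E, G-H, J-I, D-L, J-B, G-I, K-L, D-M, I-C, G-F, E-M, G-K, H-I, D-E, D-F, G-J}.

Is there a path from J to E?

Yes

Explore from J.
Distance 1: reach B, G, H, I, L.
Distance 2: reach C, D, E, F, K.
Found E.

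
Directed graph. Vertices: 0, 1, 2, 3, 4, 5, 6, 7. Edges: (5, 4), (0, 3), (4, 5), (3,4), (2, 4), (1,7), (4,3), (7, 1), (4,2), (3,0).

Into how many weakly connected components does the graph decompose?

3

From 0: component {0, 2, 3, 4, 5}.
From 1: component {1, 7}.
From 6: component {6}.
That's 3 components.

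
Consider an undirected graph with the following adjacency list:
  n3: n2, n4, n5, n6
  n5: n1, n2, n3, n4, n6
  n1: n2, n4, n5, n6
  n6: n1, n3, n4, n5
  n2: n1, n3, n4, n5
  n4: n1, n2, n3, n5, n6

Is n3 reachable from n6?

Yes

Explore from n6.
Distance 1: reach n1, n3, n4, n5.
Found n3.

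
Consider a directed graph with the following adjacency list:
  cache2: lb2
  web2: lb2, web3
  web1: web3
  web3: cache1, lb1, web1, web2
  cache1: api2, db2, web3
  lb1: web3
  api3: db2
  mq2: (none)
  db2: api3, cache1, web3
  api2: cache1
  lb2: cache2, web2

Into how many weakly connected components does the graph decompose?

From api2: component {api2, api3, cache1, cache2, db2, lb1, lb2, web1, web2, web3}.
From mq2: component {mq2}.
That's 2 components.

2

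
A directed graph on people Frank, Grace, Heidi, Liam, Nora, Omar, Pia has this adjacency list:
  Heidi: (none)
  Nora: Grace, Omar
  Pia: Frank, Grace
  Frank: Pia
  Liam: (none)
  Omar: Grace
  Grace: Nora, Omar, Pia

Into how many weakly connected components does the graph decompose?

From Frank: component {Frank, Grace, Nora, Omar, Pia}.
From Heidi: component {Heidi}.
From Liam: component {Liam}.
That's 3 components.

3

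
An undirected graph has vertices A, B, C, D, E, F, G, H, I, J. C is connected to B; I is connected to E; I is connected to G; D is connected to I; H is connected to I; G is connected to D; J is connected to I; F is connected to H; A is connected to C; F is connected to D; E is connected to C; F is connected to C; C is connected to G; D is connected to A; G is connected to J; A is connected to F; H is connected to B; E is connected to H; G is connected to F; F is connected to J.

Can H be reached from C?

Explore from C.
Distance 1: reach A, B, E, F, G.
Distance 2: reach D, H, I, J.
Found H.

Yes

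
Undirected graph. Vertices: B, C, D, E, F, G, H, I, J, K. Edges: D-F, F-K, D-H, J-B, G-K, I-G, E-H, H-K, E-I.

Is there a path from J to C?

No

Explore from J.
Distance 1: reach B.
The search is exhausted without reaching C; it lies in a different component.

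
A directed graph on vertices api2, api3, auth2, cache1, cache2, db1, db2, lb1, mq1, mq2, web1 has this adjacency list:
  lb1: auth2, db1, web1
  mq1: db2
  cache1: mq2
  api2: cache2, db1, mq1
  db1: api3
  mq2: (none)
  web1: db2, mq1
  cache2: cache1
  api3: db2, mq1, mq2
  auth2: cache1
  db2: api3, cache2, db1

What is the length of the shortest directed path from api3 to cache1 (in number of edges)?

3

Distance 0: api3.
Distance 1: db2, mq1, mq2.
Distance 2: cache2, db1.
Distance 3: cache1 — contains cache1.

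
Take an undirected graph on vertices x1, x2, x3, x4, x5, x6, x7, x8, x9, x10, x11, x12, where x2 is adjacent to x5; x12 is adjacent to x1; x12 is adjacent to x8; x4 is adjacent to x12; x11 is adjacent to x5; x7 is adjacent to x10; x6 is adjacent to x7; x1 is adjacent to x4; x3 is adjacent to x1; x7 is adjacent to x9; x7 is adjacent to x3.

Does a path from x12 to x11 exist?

No

Explore from x12.
Distance 1: reach x1, x4, x8.
Distance 2: reach x3.
Distance 3: reach x7.
Distance 4: reach x6, x9, x10.
The search is exhausted without reaching x11; it lies in a different component.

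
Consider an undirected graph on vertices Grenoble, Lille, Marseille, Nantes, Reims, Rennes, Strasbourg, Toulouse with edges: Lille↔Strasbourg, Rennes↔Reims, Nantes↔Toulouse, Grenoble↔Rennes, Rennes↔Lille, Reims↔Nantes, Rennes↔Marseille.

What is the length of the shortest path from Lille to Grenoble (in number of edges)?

Distance 0: Lille.
Distance 1: Rennes, Strasbourg.
Distance 2: Grenoble, Marseille, Reims — contains Grenoble.

2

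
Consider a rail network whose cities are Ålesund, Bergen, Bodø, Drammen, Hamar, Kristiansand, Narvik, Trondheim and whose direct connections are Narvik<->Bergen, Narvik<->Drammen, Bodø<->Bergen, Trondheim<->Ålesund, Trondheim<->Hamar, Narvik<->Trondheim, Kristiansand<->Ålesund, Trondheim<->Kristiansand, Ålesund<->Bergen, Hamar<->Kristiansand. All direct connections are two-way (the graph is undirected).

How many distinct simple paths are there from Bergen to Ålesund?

Bergen–Ålesund
Bergen–Narvik–Trondheim–Ålesund
Bergen–Narvik–Trondheim–Hamar–Kristiansand–Ålesund
Bergen–Narvik–Trondheim–Kristiansand–Ålesund

4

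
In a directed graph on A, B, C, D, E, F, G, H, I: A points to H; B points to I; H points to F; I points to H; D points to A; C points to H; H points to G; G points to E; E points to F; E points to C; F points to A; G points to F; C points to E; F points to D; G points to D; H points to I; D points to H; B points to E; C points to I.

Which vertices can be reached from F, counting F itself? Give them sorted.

Start at F.
Its neighbours: A, D.
Then their neighbours: H.
Then next layer: G, I.
Then next layer: E.
Then next layer: C.
Nothing further is reachable.

A, C, D, E, F, G, H, I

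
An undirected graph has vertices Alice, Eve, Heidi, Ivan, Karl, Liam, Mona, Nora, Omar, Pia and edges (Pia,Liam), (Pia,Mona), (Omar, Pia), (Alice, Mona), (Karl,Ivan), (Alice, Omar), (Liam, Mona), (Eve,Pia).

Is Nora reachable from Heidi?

No

Heidi has no edges, so nothing is reachable from it.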